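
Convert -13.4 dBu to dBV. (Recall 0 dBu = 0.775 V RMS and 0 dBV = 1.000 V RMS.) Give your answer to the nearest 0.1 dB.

-15.6 dBV

The offset between the scales is 20·log₁₀(0.775/1.000) = −2.214 dB.
So dBV = -13.4 − 2.214 = -15.6 dBV.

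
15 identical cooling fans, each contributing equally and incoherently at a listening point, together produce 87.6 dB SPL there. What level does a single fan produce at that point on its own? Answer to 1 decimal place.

75.8 dB SPL

15 equal incoherent sources add 10·log₁₀(15) = 11.76 dB over one source.
L_one = 87.6 − 11.76 = 75.8 dB SPL.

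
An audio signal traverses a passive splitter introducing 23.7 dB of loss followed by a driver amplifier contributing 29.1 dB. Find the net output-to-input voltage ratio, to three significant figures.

1.86

Net gain = (−23.7) + 29.1 = 5.4 dB.
Voltage ratio = 10^(5.4/20) = 1.86.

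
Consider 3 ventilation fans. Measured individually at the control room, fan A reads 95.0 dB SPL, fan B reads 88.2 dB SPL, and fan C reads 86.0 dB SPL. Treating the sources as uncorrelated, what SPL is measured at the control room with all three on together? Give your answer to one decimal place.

Uncorrelated sources add in intensity (power), not in dB.
L_total = 10·log₁₀(10^(95.0/10) + 10^(88.2/10) + 10^(86.0/10)) = 10·log₁₀(4221000000) = 96.3 dB SPL.

96.3 dB SPL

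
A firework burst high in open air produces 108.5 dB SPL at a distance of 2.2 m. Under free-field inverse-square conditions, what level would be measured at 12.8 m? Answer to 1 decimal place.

93.2 dB SPL

Free-field point source: level drops by 20·log₁₀ of the distance ratio.
ΔL = −20·log₁₀(12.8/2.2) = -15.30 dB, so L₂ = 108.5 + (-15.30) = 93.2 dB SPL.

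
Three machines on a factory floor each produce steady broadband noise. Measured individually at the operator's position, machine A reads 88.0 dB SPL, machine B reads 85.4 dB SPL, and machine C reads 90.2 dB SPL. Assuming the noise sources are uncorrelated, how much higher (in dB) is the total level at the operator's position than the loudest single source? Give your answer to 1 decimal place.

Incoherent sources sum as intensities:
L_total = 10·log₁₀(10^(88.0/10) + 10^(85.4/10) + 10^(90.2/10)) = 93.06 dB SPL.
Excess over the loudest (90.2 dB): 93.06 − 90.2 = 2.9 dB.

2.9 dB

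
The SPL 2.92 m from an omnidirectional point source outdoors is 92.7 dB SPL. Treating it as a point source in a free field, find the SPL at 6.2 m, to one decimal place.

Inverse-square spreading gives ΔL = −20·log₁₀(d₂/d₁).
ΔL = −20·log₁₀(6.2/2.92) = -6.54 dB, so L₂ = 92.7 + (-6.54) = 86.2 dB SPL.

86.2 dB SPL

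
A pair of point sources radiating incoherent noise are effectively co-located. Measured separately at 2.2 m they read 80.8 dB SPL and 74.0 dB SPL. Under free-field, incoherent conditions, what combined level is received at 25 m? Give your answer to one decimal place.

60.5 dB SPL

Combined at 2.2 m: 10·log₁₀(10^(80.8/10)+10^(74.0/10)) = 81.62 dB SPL.
Then apply −20·log₁₀(25/2.2) = -21.11 dB → 60.5 dB SPL.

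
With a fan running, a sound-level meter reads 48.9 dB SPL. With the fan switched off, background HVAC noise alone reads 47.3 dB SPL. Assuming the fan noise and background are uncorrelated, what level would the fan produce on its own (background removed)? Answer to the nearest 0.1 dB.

43.8 dB SPL

Subtract intensities: L_src = 10·log₁₀(10^(L_total/10) − 10^(L_bg/10)).
L_src = 10·log₁₀(10^(48.9/10) − 10^(47.3/10)) = 10·log₁₀(23920) = 43.8 dB SPL.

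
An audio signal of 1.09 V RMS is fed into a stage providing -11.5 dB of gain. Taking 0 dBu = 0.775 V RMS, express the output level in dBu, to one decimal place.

Input level: 20·log₁₀(1.09/0.775) = 2.96 dBu.
Output: 2.96 − 11.5 = -8.5 dBu.

-8.5 dBu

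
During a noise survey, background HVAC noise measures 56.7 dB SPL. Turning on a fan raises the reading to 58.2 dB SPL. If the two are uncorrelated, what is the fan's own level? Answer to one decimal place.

52.9 dB SPL

Background correction is a power subtraction:
L_src = 10·log₁₀(10^(58.2/10) − 10^(56.7/10)) = 10·log₁₀(193000) = 52.9 dB SPL.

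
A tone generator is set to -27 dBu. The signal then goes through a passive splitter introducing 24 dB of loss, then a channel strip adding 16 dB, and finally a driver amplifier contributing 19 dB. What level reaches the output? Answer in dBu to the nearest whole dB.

In dB, series stages simply add:
-27 − 24 + 16 + 19 = -16 dBu.

-16 dBu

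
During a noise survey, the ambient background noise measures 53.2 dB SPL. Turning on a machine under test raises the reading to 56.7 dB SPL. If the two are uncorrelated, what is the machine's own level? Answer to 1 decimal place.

Remove the background by subtracting linear intensities:
L_src = 10·log₁₀(10^(56.7/10) − 10^(53.2/10)) = 10·log₁₀(258800) = 54.1 dB SPL.

54.1 dB SPL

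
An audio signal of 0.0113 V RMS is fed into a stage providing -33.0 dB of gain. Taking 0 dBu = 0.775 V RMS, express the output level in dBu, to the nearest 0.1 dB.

-69.7 dBu

Input level: 20·log₁₀(0.0113/0.775) = -36.72 dBu.
Output: -36.72 − 33.0 = -69.7 dBu.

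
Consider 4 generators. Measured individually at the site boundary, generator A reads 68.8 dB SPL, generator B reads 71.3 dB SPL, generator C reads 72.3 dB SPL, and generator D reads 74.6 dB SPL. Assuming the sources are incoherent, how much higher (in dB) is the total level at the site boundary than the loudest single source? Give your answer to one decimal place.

Uncorrelated sources add in intensity (power), not in dB.
L_total = 10·log₁₀(10^(68.8/10) + 10^(71.3/10) + 10^(72.3/10) + 10^(74.6/10)) = 78.25 dB SPL.
Excess over the loudest (74.6 dB): 78.25 − 74.6 = 3.7 dB.

3.7 dB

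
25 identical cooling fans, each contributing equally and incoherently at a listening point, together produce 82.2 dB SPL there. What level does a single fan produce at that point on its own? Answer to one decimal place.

68.2 dB SPL

25 equal incoherent sources add 10·log₁₀(25) = 13.98 dB over one source.
L_one = 82.2 − 13.98 = 68.2 dB SPL.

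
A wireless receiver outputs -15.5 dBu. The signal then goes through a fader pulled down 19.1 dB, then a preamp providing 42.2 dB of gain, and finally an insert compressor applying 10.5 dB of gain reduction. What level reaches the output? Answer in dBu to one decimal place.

-2.9 dBu

In dB, series stages simply add:
-15.5 − 19.1 + 42.2 − 10.5 = -2.9 dBu.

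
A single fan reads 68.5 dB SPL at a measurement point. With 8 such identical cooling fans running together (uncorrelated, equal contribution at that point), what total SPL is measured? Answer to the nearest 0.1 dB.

8 equal incoherent sources raise the level by 10·log₁₀(8) = 9.03 dB.
L_total = 68.5 + 9.03 = 77.5 dB SPL.

77.5 dB SPL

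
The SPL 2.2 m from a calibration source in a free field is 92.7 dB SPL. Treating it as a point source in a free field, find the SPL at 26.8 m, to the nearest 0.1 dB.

For a point source in a free field, ΔL = −20·log₁₀(d₂/d₁).
ΔL = −20·log₁₀(26.8/2.2) = -21.71 dB, so L₂ = 92.7 + (-21.71) = 71.0 dB SPL.

71.0 dB SPL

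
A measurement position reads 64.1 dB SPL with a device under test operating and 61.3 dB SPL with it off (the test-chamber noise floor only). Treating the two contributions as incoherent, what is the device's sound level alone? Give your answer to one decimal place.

Subtract intensities: L_src = 10·log₁₀(10^(L_total/10) − 10^(L_bg/10)).
L_src = 10·log₁₀(10^(64.1/10) − 10^(61.3/10)) = 10·log₁₀(1221000) = 60.9 dB SPL.

60.9 dB SPL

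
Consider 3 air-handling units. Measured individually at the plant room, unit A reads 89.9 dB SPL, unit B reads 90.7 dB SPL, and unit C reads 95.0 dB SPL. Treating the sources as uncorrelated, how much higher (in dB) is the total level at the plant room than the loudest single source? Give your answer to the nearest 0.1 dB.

Incoherent sources sum as intensities:
L_total = 10·log₁₀(10^(89.9/10) + 10^(90.7/10) + 10^(95.0/10)) = 97.25 dB SPL.
Excess over the loudest (95.0 dB): 97.25 − 95.0 = 2.3 dB.

2.3 dB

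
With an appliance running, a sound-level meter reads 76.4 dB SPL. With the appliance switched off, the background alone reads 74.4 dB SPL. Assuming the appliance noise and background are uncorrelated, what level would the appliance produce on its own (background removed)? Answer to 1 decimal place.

Background correction is a power subtraction:
L_src = 10·log₁₀(10^(76.4/10) − 10^(74.4/10)) = 10·log₁₀(16110000) = 72.1 dB SPL.

72.1 dB SPL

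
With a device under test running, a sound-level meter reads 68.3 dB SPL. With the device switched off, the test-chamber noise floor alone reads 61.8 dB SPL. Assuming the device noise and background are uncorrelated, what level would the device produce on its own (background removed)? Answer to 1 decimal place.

67.2 dB SPL

Subtract intensities: L_src = 10·log₁₀(10^(L_total/10) − 10^(L_bg/10)).
L_src = 10·log₁₀(10^(68.3/10) − 10^(61.8/10)) = 10·log₁₀(5247000) = 67.2 dB SPL.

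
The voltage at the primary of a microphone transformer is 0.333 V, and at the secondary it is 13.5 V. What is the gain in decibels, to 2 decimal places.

32.16 dB

For a voltage ratio, dB = 20·log₁₀(V₂/V₁).
20·log₁₀(13.5/0.333) = 20·log₁₀(40.54) = 32.16 dB.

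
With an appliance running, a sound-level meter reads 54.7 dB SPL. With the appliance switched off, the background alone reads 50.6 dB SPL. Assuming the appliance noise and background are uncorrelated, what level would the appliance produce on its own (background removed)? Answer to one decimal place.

Remove the background by subtracting linear intensities:
L_src = 10·log₁₀(10^(54.7/10) − 10^(50.6/10)) = 10·log₁₀(180300) = 52.6 dB SPL.

52.6 dB SPL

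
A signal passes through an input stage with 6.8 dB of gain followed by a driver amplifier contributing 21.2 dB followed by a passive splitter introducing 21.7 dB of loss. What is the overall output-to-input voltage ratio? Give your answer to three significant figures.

2.07

Net gain = 6.8 + 21.2 + (−21.7) = 6.3 dB.
Voltage ratio = 10^(6.3/20) = 2.07.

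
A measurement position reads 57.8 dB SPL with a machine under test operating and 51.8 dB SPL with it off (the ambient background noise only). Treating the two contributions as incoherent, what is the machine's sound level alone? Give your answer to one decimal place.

56.5 dB SPL

Background correction is a power subtraction:
L_src = 10·log₁₀(10^(57.8/10) − 10^(51.8/10)) = 10·log₁₀(451200) = 56.5 dB SPL.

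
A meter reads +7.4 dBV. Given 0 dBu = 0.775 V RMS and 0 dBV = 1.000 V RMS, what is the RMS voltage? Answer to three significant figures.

2.34 V

V = 1.000 V × 10^(+7.4/20).
= 1.000 × 2.344 = 2.34 V.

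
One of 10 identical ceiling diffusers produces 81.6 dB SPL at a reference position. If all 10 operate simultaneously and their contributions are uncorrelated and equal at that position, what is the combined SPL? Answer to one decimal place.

91.6 dB SPL

10 equal incoherent sources raise the level by 10·log₁₀(10) = 10.00 dB.
L_total = 81.6 + 10.00 = 91.6 dB SPL.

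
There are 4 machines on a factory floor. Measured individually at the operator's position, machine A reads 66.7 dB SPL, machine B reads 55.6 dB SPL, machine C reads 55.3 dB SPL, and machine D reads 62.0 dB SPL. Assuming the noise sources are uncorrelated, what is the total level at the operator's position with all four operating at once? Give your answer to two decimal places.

Add the sources as powers (linear), then convert back to dB:
L_total = 10·log₁₀(10^(66.7/10) + 10^(55.6/10) + 10^(55.3/10) + 10^(62.0/10)) = 10·log₁₀(6964000) = 68.43 dB SPL.

68.43 dB SPL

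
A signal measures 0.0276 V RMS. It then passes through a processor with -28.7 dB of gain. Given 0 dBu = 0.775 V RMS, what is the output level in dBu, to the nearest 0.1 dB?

-57.7 dBu

Input level: 20·log₁₀(0.0276/0.775) = -28.97 dBu.
Output: -28.97 − 28.7 = -57.7 dBu.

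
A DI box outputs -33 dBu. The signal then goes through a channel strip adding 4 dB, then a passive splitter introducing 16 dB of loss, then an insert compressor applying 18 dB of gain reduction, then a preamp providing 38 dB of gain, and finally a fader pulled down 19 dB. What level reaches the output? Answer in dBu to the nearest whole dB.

-44 dBu

In dB, series stages simply add:
-33 + 4 − 16 − 18 + 38 − 19 = -44 dBu.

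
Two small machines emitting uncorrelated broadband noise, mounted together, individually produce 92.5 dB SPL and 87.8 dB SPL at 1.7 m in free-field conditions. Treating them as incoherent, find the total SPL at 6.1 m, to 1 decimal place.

Combined at 1.7 m: 10·log₁₀(10^(92.5/10)+10^(87.8/10)) = 93.77 dB SPL.
Then apply −20·log₁₀(6.1/1.7) = -11.10 dB → 82.7 dB SPL.

82.7 dB SPL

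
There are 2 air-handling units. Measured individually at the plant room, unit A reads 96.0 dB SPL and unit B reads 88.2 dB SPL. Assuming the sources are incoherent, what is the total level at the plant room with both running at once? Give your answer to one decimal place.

96.7 dB SPL

Incoherent sources sum as intensities:
L_total = 10·log₁₀(10^(96.0/10) + 10^(88.2/10)) = 10·log₁₀(4642000000) = 96.7 dB SPL.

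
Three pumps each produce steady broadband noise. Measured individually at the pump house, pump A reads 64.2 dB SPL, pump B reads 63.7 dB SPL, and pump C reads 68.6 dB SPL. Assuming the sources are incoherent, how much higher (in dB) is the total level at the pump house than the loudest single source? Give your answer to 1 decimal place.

Incoherent sources sum as intensities:
L_total = 10·log₁₀(10^(64.2/10) + 10^(63.7/10) + 10^(68.6/10)) = 70.87 dB SPL.
Excess over the loudest (68.6 dB): 70.87 − 68.6 = 2.3 dB.

2.3 dB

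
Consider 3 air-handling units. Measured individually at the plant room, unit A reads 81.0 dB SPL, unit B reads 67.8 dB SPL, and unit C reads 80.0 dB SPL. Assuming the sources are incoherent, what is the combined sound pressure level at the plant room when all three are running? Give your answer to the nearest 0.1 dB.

83.7 dB SPL

Uncorrelated sources add in intensity (power), not in dB.
L_total = 10·log₁₀(10^(81.0/10) + 10^(67.8/10) + 10^(80.0/10)) = 10·log₁₀(231900000) = 83.7 dB SPL.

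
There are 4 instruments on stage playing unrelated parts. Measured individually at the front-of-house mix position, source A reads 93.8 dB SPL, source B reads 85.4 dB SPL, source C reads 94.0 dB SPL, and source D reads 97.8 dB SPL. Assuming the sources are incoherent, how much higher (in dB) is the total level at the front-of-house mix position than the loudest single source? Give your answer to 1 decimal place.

2.7 dB

Incoherent sources sum as intensities:
L_total = 10·log₁₀(10^(93.8/10) + 10^(85.4/10) + 10^(94.0/10) + 10^(97.8/10)) = 100.52 dB SPL.
Excess over the loudest (97.8 dB): 100.52 − 97.8 = 2.7 dB.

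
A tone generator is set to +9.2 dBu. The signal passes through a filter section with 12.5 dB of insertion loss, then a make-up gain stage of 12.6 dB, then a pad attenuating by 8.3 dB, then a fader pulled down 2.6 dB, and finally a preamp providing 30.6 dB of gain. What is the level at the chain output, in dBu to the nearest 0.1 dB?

+29.0 dBu

In dB, series stages simply add:
+9.2 − 12.5 + 12.6 − 8.3 − 2.6 + 30.6 = +29.0 dBu.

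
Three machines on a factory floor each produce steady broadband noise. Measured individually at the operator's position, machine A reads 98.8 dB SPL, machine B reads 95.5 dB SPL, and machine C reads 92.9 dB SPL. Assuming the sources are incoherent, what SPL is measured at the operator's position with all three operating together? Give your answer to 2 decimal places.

101.17 dB SPL

Add the sources as powers (linear), then convert back to dB:
L_total = 10·log₁₀(10^(98.8/10) + 10^(95.5/10) + 10^(92.9/10)) = 10·log₁₀(13084000000) = 101.17 dB SPL.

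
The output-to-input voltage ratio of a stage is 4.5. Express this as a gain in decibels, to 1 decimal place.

13.1 dB

For a voltage ratio, dB = 20·log₁₀(V₂/V₁).
20·log₁₀(4.5) = 13.1 dB.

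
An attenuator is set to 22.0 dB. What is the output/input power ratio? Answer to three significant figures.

0.00631

Power ratio = 10^(dB/10).
10^(-22.0/10) = 10^(-2.200) = 0.00631.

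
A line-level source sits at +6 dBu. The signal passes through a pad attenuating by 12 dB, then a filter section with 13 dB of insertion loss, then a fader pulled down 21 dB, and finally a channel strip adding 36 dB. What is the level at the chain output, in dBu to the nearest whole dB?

In dB, series stages simply add:
+6 − 12 − 13 − 21 + 36 = -4 dBu.

-4 dBu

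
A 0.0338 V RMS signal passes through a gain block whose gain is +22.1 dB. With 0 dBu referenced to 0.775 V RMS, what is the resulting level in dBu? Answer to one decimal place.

-5.1 dBu

Input level: 20·log₁₀(0.0338/0.775) = -27.21 dBu.
Output: -27.21 + 22.1 = -5.1 dBu.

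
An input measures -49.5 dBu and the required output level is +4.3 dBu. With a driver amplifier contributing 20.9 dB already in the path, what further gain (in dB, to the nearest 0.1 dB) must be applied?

The required make-up gain is the shortfall in the dB sum.
G = +4.3 − (-49.5) − 20.9 = 32.9 dB.

32.9 dB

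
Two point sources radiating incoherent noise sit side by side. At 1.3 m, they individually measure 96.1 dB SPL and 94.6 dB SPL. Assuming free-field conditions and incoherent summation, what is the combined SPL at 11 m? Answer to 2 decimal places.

Combined at 1.3 m: 10·log₁₀(10^(96.1/10)+10^(94.6/10)) = 98.425 dB SPL.
Then apply −20·log₁₀(11/1.3) = -18.549 dB → 79.88 dB SPL.

79.88 dB SPL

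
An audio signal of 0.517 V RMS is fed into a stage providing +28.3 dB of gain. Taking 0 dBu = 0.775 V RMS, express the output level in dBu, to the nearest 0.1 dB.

+24.8 dBu

Input level: 20·log₁₀(0.517/0.775) = -3.52 dBu.
Output: -3.52 + 28.3 = +24.8 dBu.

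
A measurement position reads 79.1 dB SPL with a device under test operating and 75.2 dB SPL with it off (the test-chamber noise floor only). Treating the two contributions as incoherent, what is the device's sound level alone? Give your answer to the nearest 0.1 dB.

Remove the background by subtracting linear intensities:
L_src = 10·log₁₀(10^(79.1/10) − 10^(75.2/10)) = 10·log₁₀(48170000) = 76.8 dB SPL.

76.8 dB SPL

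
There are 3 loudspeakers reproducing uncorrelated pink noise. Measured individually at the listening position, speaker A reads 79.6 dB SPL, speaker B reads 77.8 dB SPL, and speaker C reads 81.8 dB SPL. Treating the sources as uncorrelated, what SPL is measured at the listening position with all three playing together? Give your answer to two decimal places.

84.81 dB SPL

Incoherent sources sum as intensities:
L_total = 10·log₁₀(10^(79.6/10) + 10^(77.8/10) + 10^(81.8/10)) = 10·log₁₀(302800000) = 84.81 dB SPL.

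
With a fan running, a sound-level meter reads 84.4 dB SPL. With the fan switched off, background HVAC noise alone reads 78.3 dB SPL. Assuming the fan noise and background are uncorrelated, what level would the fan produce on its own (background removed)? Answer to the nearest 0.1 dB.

Remove the background by subtracting linear intensities:
L_src = 10·log₁₀(10^(84.4/10) − 10^(78.3/10)) = 10·log₁₀(207800000) = 83.2 dB SPL.

83.2 dB SPL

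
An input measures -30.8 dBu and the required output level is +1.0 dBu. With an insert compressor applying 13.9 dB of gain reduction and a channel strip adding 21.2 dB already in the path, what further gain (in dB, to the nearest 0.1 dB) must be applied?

24.5 dB

The required make-up gain is the shortfall in the dB sum.
G = +1.0 − (-30.8) + 13.9 − 21.2 = 24.5 dB.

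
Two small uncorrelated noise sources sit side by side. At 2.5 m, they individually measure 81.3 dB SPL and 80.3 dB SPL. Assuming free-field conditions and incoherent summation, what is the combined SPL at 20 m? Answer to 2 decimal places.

65.78 dB SPL

Combined at 2.5 m: 10·log₁₀(10^(81.3/10)+10^(80.3/10)) = 83.839 dB SPL.
Then apply −20·log₁₀(20/2.5) = -18.062 dB → 65.78 dB SPL.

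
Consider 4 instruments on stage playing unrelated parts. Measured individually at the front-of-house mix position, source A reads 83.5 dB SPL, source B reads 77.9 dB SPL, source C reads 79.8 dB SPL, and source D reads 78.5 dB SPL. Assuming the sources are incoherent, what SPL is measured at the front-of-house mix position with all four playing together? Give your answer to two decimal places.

Uncorrelated sources add in intensity (power), not in dB.
L_total = 10·log₁₀(10^(83.5/10) + 10^(77.9/10) + 10^(79.8/10) + 10^(78.5/10)) = 10·log₁₀(451800000) = 86.55 dB SPL.

86.55 dB SPL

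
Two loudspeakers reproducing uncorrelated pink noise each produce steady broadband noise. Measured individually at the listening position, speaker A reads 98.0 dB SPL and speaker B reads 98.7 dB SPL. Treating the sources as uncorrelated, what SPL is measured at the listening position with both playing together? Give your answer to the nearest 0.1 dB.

101.4 dB SPL

Incoherent sources sum as intensities:
L_total = 10·log₁₀(10^(98.0/10) + 10^(98.7/10)) = 10·log₁₀(13723000000) = 101.4 dB SPL.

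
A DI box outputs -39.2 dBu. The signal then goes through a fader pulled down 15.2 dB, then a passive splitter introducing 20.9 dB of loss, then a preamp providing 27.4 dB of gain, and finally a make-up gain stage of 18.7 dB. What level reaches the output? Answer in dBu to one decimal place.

In dB, series stages simply add:
-39.2 − 15.2 − 20.9 + 27.4 + 18.7 = -29.2 dBu.

-29.2 dBu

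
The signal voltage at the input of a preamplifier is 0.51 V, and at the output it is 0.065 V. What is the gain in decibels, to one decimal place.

For a voltage ratio, dB = 20·log₁₀(V₂/V₁).
20·log₁₀(0.065/0.51) = 20·log₁₀(0.1275) = -17.9 dB.

-17.9 dB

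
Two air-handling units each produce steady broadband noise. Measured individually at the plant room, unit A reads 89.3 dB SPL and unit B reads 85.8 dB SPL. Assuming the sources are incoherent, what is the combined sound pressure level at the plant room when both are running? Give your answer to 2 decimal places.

Uncorrelated sources add in intensity (power), not in dB.
L_total = 10·log₁₀(10^(89.3/10) + 10^(85.8/10)) = 10·log₁₀(1231000000) = 90.90 dB SPL.

90.90 dB SPL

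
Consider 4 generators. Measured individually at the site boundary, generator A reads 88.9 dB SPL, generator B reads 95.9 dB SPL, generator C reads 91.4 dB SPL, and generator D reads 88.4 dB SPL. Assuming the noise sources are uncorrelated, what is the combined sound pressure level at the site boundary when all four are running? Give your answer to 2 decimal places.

Uncorrelated sources add in intensity (power), not in dB.
L_total = 10·log₁₀(10^(88.9/10) + 10^(95.9/10) + 10^(91.4/10) + 10^(88.4/10)) = 10·log₁₀(6739000000) = 98.29 dB SPL.

98.29 dB SPL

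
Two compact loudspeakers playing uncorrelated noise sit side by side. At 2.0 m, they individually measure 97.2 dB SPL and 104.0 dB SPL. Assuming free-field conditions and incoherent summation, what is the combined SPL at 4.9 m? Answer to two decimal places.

97.04 dB SPL

Combined at 2.0 m: 10·log₁₀(10^(97.2/10)+10^(104.0/10)) = 104.824 dB SPL.
Then apply −20·log₁₀(4.9/2.0) = -7.783 dB → 97.04 dB SPL.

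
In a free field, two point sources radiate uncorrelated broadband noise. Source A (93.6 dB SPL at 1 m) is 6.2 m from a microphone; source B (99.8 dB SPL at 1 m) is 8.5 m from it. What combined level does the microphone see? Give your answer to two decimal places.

At the listener: L_A = 93.6 − 20·log₁₀(6.2) = 77.752 dB; L_B = 99.8 − 20·log₁₀(8.5) = 81.212 dB.
Combined: 10·log₁₀(10^(77.752/10)+10^(81.212/10)) = 82.83 dB SPL.

82.83 dB SPL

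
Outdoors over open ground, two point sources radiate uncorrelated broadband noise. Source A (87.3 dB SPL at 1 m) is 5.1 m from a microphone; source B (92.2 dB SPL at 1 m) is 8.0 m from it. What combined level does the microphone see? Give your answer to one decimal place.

76.7 dB SPL

At the listener: L_A = 87.3 − 20·log₁₀(5.1) = 73.15 dB; L_B = 92.2 − 20·log₁₀(8.0) = 74.14 dB.
Combined: 10·log₁₀(10^(73.15/10)+10^(74.14/10)) = 76.7 dB SPL.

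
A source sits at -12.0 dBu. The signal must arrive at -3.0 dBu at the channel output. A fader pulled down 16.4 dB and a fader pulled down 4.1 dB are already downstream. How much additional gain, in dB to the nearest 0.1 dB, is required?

29.5 dB

The required make-up gain is the shortfall in the dB sum.
G = -3.0 − (-12.0) + 16.4 + 4.1 = 29.5 dB.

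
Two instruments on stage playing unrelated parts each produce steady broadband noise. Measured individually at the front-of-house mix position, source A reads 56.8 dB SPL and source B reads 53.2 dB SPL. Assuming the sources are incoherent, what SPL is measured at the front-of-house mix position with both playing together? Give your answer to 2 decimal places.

58.37 dB SPL

Uncorrelated sources add in intensity (power), not in dB.
L_total = 10·log₁₀(10^(56.8/10) + 10^(53.2/10)) = 10·log₁₀(687600) = 58.37 dB SPL.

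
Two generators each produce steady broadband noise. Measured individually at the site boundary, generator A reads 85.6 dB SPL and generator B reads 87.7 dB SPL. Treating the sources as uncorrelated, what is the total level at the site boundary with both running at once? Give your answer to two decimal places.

89.79 dB SPL

Add the sources as powers (linear), then convert back to dB:
L_total = 10·log₁₀(10^(85.6/10) + 10^(87.7/10)) = 10·log₁₀(951900000) = 89.79 dB SPL.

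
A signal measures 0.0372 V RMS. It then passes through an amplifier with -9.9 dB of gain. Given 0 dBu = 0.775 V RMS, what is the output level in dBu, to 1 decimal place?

Input level: 20·log₁₀(0.0372/0.775) = -26.38 dBu.
Output: -26.38 − 9.9 = -36.3 dBu.

-36.3 dBu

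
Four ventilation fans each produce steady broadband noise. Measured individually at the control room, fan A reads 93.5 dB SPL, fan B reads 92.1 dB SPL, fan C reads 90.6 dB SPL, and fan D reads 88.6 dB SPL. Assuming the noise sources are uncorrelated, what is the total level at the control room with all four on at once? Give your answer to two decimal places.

97.58 dB SPL

Uncorrelated sources add in intensity (power), not in dB.
L_total = 10·log₁₀(10^(93.5/10) + 10^(92.1/10) + 10^(90.6/10) + 10^(88.6/10)) = 10·log₁₀(5733000000) = 97.58 dB SPL.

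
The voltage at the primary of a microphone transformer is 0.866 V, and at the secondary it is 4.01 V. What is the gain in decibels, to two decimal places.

13.31 dB

Voltage is an amplitude quantity, so gain = 20·log₁₀(V_out/V_in).
20·log₁₀(4.01/0.866) = 20·log₁₀(4.630) = 13.31 dB.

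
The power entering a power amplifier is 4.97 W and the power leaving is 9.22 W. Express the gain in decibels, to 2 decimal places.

2.68 dB

Power is a power quantity, so gain = 10·log₁₀(P_out/P_in).
10·log₁₀(9.22/4.97) = 10·log₁₀(1.855) = 2.68 dB.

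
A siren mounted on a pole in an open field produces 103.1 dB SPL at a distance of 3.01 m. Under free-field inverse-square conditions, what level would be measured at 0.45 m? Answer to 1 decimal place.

For a point source in a free field, ΔL = −20·log₁₀(d₂/d₁).
ΔL = −20·log₁₀(0.45/3.01) = 16.51 dB, so L₂ = 103.1 + (16.51) = 119.6 dB SPL.

119.6 dB SPL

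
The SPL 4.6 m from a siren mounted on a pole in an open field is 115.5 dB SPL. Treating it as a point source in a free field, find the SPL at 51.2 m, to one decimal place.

For a point source in a free field, ΔL = −20·log₁₀(d₂/d₁).
ΔL = −20·log₁₀(51.2/4.6) = -20.93 dB, so L₂ = 115.5 + (-20.93) = 94.6 dB SPL.

94.6 dB SPL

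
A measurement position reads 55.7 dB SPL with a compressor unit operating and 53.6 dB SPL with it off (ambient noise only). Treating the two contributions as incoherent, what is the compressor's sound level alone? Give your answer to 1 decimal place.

Remove the background by subtracting linear intensities:
L_src = 10·log₁₀(10^(55.7/10) − 10^(53.6/10)) = 10·log₁₀(142400) = 51.5 dB SPL.

51.5 dB SPL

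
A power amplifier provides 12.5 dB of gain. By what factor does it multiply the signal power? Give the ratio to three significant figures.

Power ratio = 10^(dB/10).
10^(12.5/10) = 10^(1.250) = 17.8.

17.8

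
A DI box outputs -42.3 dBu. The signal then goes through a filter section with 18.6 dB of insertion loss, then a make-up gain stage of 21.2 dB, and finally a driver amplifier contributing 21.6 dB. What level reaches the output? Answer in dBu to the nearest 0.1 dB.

-18.1 dBu

In dB, series stages simply add:
-42.3 − 18.6 + 21.2 + 21.6 = -18.1 dBu.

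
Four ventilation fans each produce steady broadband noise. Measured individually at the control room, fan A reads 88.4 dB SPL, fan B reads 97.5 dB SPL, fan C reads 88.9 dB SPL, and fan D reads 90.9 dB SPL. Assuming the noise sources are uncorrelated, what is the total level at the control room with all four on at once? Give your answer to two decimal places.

Uncorrelated sources add in intensity (power), not in dB.
L_total = 10·log₁₀(10^(88.4/10) + 10^(97.5/10) + 10^(88.9/10) + 10^(90.9/10)) = 10·log₁₀(8322000000) = 99.20 dB SPL.

99.20 dB SPL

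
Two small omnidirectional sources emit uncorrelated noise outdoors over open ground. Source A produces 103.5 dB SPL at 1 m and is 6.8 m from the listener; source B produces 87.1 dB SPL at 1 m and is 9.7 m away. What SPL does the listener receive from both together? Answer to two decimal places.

At the listener: L_A = 103.5 − 20·log₁₀(6.8) = 86.850 dB; L_B = 87.1 − 20·log₁₀(9.7) = 67.365 dB.
Combined: 10·log₁₀(10^(86.850/10)+10^(67.365/10)) = 86.90 dB SPL.

86.90 dB SPL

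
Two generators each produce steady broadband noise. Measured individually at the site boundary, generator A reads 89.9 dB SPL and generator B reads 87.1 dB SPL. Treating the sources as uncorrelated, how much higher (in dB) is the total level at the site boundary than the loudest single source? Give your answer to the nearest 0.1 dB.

1.8 dB

Incoherent sources sum as intensities:
L_total = 10·log₁₀(10^(89.9/10) + 10^(87.1/10)) = 91.73 dB SPL.
Excess over the loudest (89.9 dB): 91.73 − 89.9 = 1.8 dB.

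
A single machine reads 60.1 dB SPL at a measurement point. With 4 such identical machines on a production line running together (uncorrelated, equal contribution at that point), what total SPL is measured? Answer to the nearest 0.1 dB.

66.1 dB SPL

4 equal incoherent sources raise the level by 10·log₁₀(4) = 6.02 dB.
L_total = 60.1 + 6.02 = 66.1 dB SPL.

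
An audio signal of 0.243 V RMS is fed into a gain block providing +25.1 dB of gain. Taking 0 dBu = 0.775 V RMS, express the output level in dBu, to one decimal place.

Input level: 20·log₁₀(0.243/0.775) = -10.07 dBu.
Output: -10.07 + 25.1 = +15.0 dBu.

+15.0 dBu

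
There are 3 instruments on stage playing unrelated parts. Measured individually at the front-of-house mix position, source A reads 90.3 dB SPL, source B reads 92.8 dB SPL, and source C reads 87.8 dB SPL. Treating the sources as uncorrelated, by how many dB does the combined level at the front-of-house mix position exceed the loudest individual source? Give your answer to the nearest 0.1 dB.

2.7 dB

Incoherent sources sum as intensities:
L_total = 10·log₁₀(10^(90.3/10) + 10^(92.8/10) + 10^(87.8/10)) = 95.54 dB SPL.
Excess over the loudest (92.8 dB): 95.54 − 92.8 = 2.7 dB.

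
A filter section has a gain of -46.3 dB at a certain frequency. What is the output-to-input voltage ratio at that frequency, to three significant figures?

Voltage ratio = 10^(dB/20).
10^(-46.3/20) = 10^(-2.315) = 0.00484.

0.00484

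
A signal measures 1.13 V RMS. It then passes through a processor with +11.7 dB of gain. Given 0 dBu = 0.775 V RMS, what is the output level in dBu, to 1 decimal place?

+15.0 dBu

Input level: 20·log₁₀(1.13/0.775) = 3.28 dBu.
Output: 3.28 + 11.7 = +15.0 dBu.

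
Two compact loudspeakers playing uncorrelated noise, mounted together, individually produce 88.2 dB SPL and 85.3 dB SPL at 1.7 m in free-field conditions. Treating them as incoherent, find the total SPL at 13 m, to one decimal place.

Combined at 1.7 m: 10·log₁₀(10^(88.2/10)+10^(85.3/10)) = 90.00 dB SPL.
Then apply −20·log₁₀(13/1.7) = -17.67 dB → 72.3 dB SPL.

72.3 dB SPL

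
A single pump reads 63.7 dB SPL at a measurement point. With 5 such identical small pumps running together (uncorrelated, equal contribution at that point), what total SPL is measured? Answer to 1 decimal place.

5 equal incoherent sources raise the level by 10·log₁₀(5) = 6.99 dB.
L_total = 63.7 + 6.99 = 70.7 dB SPL.

70.7 dB SPL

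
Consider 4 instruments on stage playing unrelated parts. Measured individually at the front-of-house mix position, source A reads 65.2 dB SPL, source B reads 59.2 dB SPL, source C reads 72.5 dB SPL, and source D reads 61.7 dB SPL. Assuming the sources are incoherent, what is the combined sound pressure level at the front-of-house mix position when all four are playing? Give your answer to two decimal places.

73.69 dB SPL

Add the sources as powers (linear), then convert back to dB:
L_total = 10·log₁₀(10^(65.2/10) + 10^(59.2/10) + 10^(72.5/10) + 10^(61.7/10)) = 10·log₁₀(23400000) = 73.69 dB SPL.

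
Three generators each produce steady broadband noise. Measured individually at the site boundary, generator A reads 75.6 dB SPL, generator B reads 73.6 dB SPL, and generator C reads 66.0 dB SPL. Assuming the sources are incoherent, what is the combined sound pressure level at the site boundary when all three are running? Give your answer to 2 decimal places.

78.01 dB SPL

Uncorrelated sources add in intensity (power), not in dB.
L_total = 10·log₁₀(10^(75.6/10) + 10^(73.6/10) + 10^(66.0/10)) = 10·log₁₀(63200000) = 78.01 dB SPL.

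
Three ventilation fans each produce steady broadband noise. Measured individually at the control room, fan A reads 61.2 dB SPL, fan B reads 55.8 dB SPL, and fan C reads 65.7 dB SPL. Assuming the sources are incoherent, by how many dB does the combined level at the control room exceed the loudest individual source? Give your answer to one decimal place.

Add the sources as powers (linear), then convert back to dB:
L_total = 10·log₁₀(10^(61.2/10) + 10^(55.8/10) + 10^(65.7/10)) = 67.34 dB SPL.
Excess over the loudest (65.7 dB): 67.34 − 65.7 = 1.6 dB.

1.6 dB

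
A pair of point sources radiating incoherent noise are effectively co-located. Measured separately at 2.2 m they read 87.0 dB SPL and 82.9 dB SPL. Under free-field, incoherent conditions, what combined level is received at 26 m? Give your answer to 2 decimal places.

Combined at 2.2 m: 10·log₁₀(10^(87.0/10)+10^(82.9/10)) = 88.427 dB SPL.
Then apply −20·log₁₀(26/2.2) = -21.451 dB → 66.98 dB SPL.

66.98 dB SPL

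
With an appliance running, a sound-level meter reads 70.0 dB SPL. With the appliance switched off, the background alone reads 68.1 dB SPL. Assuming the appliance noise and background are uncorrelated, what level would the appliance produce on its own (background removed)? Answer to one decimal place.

Subtract intensities: L_src = 10·log₁₀(10^(L_total/10) − 10^(L_bg/10)).
L_src = 10·log₁₀(10^(70.0/10) − 10^(68.1/10)) = 10·log₁₀(3543000) = 65.5 dB SPL.

65.5 dB SPL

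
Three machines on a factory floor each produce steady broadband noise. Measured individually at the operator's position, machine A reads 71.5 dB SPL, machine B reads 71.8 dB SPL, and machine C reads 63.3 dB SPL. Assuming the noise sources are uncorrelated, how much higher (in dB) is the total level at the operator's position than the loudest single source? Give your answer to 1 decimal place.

3.2 dB

Add the sources as powers (linear), then convert back to dB:
L_total = 10·log₁₀(10^(71.5/10) + 10^(71.8/10) + 10^(63.3/10)) = 74.97 dB SPL.
Excess over the loudest (71.8 dB): 74.97 − 71.8 = 3.2 dB.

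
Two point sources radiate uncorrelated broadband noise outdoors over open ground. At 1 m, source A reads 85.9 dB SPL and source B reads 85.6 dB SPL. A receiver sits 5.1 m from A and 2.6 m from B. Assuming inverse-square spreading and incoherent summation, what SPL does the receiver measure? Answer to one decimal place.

At the listener: L_A = 85.9 − 20·log₁₀(5.1) = 71.75 dB; L_B = 85.6 − 20·log₁₀(2.6) = 77.30 dB.
Combined: 10·log₁₀(10^(71.75/10)+10^(77.30/10)) = 78.4 dB SPL.

78.4 dB SPL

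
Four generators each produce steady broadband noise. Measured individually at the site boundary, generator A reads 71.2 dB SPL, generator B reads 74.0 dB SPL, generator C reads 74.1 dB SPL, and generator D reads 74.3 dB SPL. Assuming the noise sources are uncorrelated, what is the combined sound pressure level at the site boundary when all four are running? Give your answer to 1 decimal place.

79.6 dB SPL

Add the sources as powers (linear), then convert back to dB:
L_total = 10·log₁₀(10^(71.2/10) + 10^(74.0/10) + 10^(74.1/10) + 10^(74.3/10)) = 10·log₁₀(90920000) = 79.6 dB SPL.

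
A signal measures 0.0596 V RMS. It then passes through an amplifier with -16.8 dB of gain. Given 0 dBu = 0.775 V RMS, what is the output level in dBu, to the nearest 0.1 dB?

Input level: 20·log₁₀(0.0596/0.775) = -22.28 dBu.
Output: -22.28 − 16.8 = -39.1 dBu.

-39.1 dBu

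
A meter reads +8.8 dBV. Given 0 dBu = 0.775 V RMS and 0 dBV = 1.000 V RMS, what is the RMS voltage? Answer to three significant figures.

V = 1.000 V × 10^(+8.8/20).
= 1.000 × 2.754 = 2.75 V.

2.75 V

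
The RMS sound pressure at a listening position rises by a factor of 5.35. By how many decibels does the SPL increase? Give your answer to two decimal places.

14.57 dB

SPL change from a pressure ratio uses the 20·log₁₀ form:
20·log₁₀(5.35) = 14.57 dB.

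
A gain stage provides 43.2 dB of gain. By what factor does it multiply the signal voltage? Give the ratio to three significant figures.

145

Voltage ratio = 10^(dB/20).
10^(43.2/20) = 10^(2.160) = 145.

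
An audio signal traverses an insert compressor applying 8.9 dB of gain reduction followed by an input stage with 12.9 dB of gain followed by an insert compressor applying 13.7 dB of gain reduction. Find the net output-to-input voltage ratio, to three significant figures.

0.327

Net gain = (−8.9) + 12.9 + (−13.7) = -9.7 dB.
Voltage ratio = 10^(-9.7/20) = 0.327.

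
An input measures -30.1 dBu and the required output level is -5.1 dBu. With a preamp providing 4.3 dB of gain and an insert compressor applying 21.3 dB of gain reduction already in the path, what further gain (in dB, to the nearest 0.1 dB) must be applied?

The required make-up gain is the shortfall in the dB sum.
G = -5.1 − (-30.1) − 4.3 + 21.3 = 42.0 dB.

42.0 dB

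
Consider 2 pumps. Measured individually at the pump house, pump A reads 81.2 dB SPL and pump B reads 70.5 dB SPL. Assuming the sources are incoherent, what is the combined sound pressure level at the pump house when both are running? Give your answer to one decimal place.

Add the sources as powers (linear), then convert back to dB:
L_total = 10·log₁₀(10^(81.2/10) + 10^(70.5/10)) = 10·log₁₀(143000000) = 81.6 dB SPL.

81.6 dB SPL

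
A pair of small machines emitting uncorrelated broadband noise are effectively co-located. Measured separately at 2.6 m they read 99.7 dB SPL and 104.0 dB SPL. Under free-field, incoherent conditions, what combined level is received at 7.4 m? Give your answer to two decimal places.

96.29 dB SPL

Combined at 2.6 m: 10·log₁₀(10^(99.7/10)+10^(104.0/10)) = 105.372 dB SPL.
Then apply −20·log₁₀(7.4/2.6) = -9.085 dB → 96.29 dB SPL.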